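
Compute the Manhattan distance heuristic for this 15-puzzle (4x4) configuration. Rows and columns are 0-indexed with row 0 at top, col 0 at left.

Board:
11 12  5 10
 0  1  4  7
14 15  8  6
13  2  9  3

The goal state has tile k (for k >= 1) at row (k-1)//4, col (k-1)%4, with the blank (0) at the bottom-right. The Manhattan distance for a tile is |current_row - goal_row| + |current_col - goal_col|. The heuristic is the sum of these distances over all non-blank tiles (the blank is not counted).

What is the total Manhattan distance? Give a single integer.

Tile 11: (0,0)->(2,2) = 4
Tile 12: (0,1)->(2,3) = 4
Tile 5: (0,2)->(1,0) = 3
Tile 10: (0,3)->(2,1) = 4
Tile 1: (1,1)->(0,0) = 2
Tile 4: (1,2)->(0,3) = 2
Tile 7: (1,3)->(1,2) = 1
Tile 14: (2,0)->(3,1) = 2
Tile 15: (2,1)->(3,2) = 2
Tile 8: (2,2)->(1,3) = 2
Tile 6: (2,3)->(1,1) = 3
Tile 13: (3,0)->(3,0) = 0
Tile 2: (3,1)->(0,1) = 3
Tile 9: (3,2)->(2,0) = 3
Tile 3: (3,3)->(0,2) = 4
Sum: 4 + 4 + 3 + 4 + 2 + 2 + 1 + 2 + 2 + 2 + 3 + 0 + 3 + 3 + 4 = 39

Answer: 39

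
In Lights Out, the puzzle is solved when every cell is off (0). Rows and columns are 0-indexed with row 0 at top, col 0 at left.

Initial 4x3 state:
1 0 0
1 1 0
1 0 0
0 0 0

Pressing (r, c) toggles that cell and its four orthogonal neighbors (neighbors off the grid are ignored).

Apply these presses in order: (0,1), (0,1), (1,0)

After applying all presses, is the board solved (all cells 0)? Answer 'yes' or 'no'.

After press 1 at (0,1):
0 1 1
1 0 0
1 0 0
0 0 0

After press 2 at (0,1):
1 0 0
1 1 0
1 0 0
0 0 0

After press 3 at (1,0):
0 0 0
0 0 0
0 0 0
0 0 0

Lights still on: 0

Answer: yes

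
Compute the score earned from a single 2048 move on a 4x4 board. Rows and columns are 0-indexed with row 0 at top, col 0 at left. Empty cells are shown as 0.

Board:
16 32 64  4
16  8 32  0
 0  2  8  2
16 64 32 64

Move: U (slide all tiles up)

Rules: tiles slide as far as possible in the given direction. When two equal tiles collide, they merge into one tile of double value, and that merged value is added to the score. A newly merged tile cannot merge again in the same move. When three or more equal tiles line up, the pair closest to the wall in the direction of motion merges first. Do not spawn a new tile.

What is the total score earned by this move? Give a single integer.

Answer: 32

Derivation:
Slide up:
col 0: [16, 16, 0, 16] -> [32, 16, 0, 0]  score +32 (running 32)
col 1: [32, 8, 2, 64] -> [32, 8, 2, 64]  score +0 (running 32)
col 2: [64, 32, 8, 32] -> [64, 32, 8, 32]  score +0 (running 32)
col 3: [4, 0, 2, 64] -> [4, 2, 64, 0]  score +0 (running 32)
Board after move:
32 32 64  4
16  8 32  2
 0  2  8 64
 0 64 32  0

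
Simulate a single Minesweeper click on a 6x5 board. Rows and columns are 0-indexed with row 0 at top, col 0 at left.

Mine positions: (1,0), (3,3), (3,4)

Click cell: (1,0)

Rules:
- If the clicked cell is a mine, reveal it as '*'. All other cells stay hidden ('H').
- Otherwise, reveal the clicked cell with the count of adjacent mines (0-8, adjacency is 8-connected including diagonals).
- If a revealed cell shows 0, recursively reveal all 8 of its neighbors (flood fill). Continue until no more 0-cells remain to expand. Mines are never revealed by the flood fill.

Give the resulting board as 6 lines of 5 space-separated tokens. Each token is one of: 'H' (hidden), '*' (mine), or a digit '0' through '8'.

H H H H H
* H H H H
H H H H H
H H H H H
H H H H H
H H H H H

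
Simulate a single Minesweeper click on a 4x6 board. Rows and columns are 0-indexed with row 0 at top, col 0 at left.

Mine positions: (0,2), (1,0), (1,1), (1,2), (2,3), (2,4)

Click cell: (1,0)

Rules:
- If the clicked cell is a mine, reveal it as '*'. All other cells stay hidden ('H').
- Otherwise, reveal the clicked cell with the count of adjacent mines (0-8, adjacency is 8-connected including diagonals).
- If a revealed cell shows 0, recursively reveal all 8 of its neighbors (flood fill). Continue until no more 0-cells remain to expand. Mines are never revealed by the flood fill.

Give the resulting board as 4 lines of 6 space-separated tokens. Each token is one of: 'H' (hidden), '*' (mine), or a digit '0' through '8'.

H H H H H H
* H H H H H
H H H H H H
H H H H H H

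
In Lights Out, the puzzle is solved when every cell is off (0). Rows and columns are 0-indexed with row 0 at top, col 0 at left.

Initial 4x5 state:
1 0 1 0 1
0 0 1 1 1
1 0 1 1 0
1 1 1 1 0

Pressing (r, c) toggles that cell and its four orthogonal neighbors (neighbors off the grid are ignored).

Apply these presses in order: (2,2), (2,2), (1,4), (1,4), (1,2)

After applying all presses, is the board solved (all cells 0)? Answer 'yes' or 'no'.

After press 1 at (2,2):
1 0 1 0 1
0 0 0 1 1
1 1 0 0 0
1 1 0 1 0

After press 2 at (2,2):
1 0 1 0 1
0 0 1 1 1
1 0 1 1 0
1 1 1 1 0

After press 3 at (1,4):
1 0 1 0 0
0 0 1 0 0
1 0 1 1 1
1 1 1 1 0

After press 4 at (1,4):
1 0 1 0 1
0 0 1 1 1
1 0 1 1 0
1 1 1 1 0

After press 5 at (1,2):
1 0 0 0 1
0 1 0 0 1
1 0 0 1 0
1 1 1 1 0

Lights still on: 10

Answer: no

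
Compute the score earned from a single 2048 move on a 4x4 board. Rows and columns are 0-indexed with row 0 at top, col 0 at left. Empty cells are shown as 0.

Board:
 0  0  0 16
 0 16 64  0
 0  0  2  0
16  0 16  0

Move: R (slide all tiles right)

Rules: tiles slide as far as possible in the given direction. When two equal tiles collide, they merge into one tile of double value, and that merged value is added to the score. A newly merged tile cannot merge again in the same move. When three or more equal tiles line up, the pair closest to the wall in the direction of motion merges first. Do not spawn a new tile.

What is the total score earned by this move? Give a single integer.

Answer: 32

Derivation:
Slide right:
row 0: [0, 0, 0, 16] -> [0, 0, 0, 16]  score +0 (running 0)
row 1: [0, 16, 64, 0] -> [0, 0, 16, 64]  score +0 (running 0)
row 2: [0, 0, 2, 0] -> [0, 0, 0, 2]  score +0 (running 0)
row 3: [16, 0, 16, 0] -> [0, 0, 0, 32]  score +32 (running 32)
Board after move:
 0  0  0 16
 0  0 16 64
 0  0  0  2
 0  0  0 32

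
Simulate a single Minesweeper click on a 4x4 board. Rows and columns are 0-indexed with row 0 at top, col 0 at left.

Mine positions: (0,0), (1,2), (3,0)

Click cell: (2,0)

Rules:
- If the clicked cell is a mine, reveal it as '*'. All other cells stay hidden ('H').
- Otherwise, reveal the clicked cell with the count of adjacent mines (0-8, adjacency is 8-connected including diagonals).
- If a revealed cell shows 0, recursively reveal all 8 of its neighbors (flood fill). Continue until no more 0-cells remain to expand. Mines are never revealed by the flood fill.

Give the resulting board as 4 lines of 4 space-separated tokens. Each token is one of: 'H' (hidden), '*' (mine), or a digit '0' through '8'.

H H H H
H H H H
1 H H H
H H H H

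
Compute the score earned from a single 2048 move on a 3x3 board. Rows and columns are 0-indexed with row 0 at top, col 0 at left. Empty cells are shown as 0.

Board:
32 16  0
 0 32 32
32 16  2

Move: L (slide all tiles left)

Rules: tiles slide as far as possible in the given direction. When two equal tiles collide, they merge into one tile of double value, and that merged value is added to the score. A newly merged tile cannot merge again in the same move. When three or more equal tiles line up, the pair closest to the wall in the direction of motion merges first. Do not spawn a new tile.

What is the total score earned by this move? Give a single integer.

Answer: 64

Derivation:
Slide left:
row 0: [32, 16, 0] -> [32, 16, 0]  score +0 (running 0)
row 1: [0, 32, 32] -> [64, 0, 0]  score +64 (running 64)
row 2: [32, 16, 2] -> [32, 16, 2]  score +0 (running 64)
Board after move:
32 16  0
64  0  0
32 16  2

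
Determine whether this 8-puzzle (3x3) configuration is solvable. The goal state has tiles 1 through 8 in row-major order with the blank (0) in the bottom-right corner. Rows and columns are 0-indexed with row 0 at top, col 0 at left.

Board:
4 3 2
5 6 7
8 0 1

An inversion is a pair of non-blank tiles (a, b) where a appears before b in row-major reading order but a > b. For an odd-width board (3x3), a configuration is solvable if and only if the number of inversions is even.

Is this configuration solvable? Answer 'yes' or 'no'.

Answer: yes

Derivation:
Inversions (pairs i<j in row-major order where tile[i] > tile[j] > 0): 10
10 is even, so the puzzle is solvable.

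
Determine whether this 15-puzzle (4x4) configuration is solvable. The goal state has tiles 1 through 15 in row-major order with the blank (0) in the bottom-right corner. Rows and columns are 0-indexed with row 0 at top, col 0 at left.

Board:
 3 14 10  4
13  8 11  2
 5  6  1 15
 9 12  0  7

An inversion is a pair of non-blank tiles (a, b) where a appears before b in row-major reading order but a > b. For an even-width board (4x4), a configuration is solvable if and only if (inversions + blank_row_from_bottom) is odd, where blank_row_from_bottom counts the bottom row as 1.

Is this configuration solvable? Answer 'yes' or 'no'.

Inversions: 52
Blank is in row 3 (0-indexed from top), which is row 1 counting from the bottom (bottom = 1).
52 + 1 = 53, which is odd, so the puzzle is solvable.

Answer: yes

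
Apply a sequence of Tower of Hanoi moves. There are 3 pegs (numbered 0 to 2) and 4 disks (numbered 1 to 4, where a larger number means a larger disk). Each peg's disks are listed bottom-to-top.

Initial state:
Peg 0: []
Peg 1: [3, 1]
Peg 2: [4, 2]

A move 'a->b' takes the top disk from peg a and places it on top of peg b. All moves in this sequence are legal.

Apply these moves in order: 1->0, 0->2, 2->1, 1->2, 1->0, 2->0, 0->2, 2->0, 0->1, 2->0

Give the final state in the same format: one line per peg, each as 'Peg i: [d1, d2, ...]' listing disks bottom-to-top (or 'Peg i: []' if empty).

Answer: Peg 0: [3, 2]
Peg 1: [1]
Peg 2: [4]

Derivation:
After move 1 (1->0):
Peg 0: [1]
Peg 1: [3]
Peg 2: [4, 2]

After move 2 (0->2):
Peg 0: []
Peg 1: [3]
Peg 2: [4, 2, 1]

After move 3 (2->1):
Peg 0: []
Peg 1: [3, 1]
Peg 2: [4, 2]

After move 4 (1->2):
Peg 0: []
Peg 1: [3]
Peg 2: [4, 2, 1]

After move 5 (1->0):
Peg 0: [3]
Peg 1: []
Peg 2: [4, 2, 1]

After move 6 (2->0):
Peg 0: [3, 1]
Peg 1: []
Peg 2: [4, 2]

After move 7 (0->2):
Peg 0: [3]
Peg 1: []
Peg 2: [4, 2, 1]

After move 8 (2->0):
Peg 0: [3, 1]
Peg 1: []
Peg 2: [4, 2]

After move 9 (0->1):
Peg 0: [3]
Peg 1: [1]
Peg 2: [4, 2]

After move 10 (2->0):
Peg 0: [3, 2]
Peg 1: [1]
Peg 2: [4]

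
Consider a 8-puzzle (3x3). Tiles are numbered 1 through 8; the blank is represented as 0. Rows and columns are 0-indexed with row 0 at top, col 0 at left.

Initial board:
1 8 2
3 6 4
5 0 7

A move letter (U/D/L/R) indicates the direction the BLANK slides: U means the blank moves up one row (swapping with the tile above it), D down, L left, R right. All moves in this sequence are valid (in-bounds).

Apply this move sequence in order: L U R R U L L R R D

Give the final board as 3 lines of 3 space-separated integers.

After move 1 (L):
1 8 2
3 6 4
0 5 7

After move 2 (U):
1 8 2
0 6 4
3 5 7

After move 3 (R):
1 8 2
6 0 4
3 5 7

After move 4 (R):
1 8 2
6 4 0
3 5 7

After move 5 (U):
1 8 0
6 4 2
3 5 7

After move 6 (L):
1 0 8
6 4 2
3 5 7

After move 7 (L):
0 1 8
6 4 2
3 5 7

After move 8 (R):
1 0 8
6 4 2
3 5 7

After move 9 (R):
1 8 0
6 4 2
3 5 7

After move 10 (D):
1 8 2
6 4 0
3 5 7

Answer: 1 8 2
6 4 0
3 5 7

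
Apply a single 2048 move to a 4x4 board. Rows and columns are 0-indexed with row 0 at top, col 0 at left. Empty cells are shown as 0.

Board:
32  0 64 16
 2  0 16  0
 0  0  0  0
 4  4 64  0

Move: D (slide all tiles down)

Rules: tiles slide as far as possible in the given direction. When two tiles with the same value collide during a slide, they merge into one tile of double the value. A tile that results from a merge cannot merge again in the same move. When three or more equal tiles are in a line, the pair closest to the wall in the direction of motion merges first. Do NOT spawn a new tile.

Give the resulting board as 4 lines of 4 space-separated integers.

Slide down:
col 0: [32, 2, 0, 4] -> [0, 32, 2, 4]
col 1: [0, 0, 0, 4] -> [0, 0, 0, 4]
col 2: [64, 16, 0, 64] -> [0, 64, 16, 64]
col 3: [16, 0, 0, 0] -> [0, 0, 0, 16]

Answer:  0  0  0  0
32  0 64  0
 2  0 16  0
 4  4 64 16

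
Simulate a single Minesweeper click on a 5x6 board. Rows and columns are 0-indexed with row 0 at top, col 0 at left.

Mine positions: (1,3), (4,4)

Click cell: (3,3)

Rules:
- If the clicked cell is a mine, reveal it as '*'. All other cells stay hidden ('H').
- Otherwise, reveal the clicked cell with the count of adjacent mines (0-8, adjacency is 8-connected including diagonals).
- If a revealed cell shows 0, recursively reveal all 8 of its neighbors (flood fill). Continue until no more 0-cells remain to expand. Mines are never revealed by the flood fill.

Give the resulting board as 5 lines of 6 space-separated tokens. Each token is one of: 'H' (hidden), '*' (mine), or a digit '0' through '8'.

H H H H H H
H H H H H H
H H H H H H
H H H 1 H H
H H H H H H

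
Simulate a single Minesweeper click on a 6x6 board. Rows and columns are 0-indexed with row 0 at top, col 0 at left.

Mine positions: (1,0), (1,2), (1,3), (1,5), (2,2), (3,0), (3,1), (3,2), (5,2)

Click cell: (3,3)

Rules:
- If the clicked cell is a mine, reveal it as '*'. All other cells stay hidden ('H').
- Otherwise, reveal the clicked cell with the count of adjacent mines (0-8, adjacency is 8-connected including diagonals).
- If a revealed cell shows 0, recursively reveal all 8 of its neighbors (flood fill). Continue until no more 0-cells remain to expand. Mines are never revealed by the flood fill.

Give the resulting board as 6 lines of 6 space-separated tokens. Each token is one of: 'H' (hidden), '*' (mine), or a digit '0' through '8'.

H H H H H H
H H H H H H
H H H H H H
H H H 2 H H
H H H H H H
H H H H H H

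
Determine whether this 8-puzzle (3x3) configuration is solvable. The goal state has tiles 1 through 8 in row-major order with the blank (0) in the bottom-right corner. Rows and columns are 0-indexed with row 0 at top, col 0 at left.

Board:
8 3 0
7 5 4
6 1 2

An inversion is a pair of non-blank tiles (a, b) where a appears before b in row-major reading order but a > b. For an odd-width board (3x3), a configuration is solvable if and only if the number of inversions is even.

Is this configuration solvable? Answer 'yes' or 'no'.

Inversions (pairs i<j in row-major order where tile[i] > tile[j] > 0): 21
21 is odd, so the puzzle is not solvable.

Answer: no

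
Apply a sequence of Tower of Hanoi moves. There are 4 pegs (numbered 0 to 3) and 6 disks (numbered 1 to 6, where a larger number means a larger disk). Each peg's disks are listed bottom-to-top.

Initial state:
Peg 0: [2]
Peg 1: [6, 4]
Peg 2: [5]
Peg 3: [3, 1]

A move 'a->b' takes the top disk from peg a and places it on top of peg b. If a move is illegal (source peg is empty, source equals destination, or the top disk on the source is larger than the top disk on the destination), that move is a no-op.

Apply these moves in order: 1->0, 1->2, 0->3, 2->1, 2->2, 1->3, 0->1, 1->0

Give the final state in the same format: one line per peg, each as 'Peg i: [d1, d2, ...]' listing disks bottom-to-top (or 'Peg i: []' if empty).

After move 1 (1->0):
Peg 0: [2]
Peg 1: [6, 4]
Peg 2: [5]
Peg 3: [3, 1]

After move 2 (1->2):
Peg 0: [2]
Peg 1: [6]
Peg 2: [5, 4]
Peg 3: [3, 1]

After move 3 (0->3):
Peg 0: [2]
Peg 1: [6]
Peg 2: [5, 4]
Peg 3: [3, 1]

After move 4 (2->1):
Peg 0: [2]
Peg 1: [6, 4]
Peg 2: [5]
Peg 3: [3, 1]

After move 5 (2->2):
Peg 0: [2]
Peg 1: [6, 4]
Peg 2: [5]
Peg 3: [3, 1]

After move 6 (1->3):
Peg 0: [2]
Peg 1: [6, 4]
Peg 2: [5]
Peg 3: [3, 1]

After move 7 (0->1):
Peg 0: []
Peg 1: [6, 4, 2]
Peg 2: [5]
Peg 3: [3, 1]

After move 8 (1->0):
Peg 0: [2]
Peg 1: [6, 4]
Peg 2: [5]
Peg 3: [3, 1]

Answer: Peg 0: [2]
Peg 1: [6, 4]
Peg 2: [5]
Peg 3: [3, 1]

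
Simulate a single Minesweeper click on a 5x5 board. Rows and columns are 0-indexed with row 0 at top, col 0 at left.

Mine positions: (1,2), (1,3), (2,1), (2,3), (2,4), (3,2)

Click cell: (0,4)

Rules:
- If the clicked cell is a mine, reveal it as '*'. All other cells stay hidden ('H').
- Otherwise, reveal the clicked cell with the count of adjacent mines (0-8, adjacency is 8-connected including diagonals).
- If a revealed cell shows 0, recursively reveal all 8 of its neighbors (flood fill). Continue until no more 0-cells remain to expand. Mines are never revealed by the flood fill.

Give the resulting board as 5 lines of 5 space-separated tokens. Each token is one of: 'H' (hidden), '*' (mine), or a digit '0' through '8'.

H H H H 1
H H H H H
H H H H H
H H H H H
H H H H H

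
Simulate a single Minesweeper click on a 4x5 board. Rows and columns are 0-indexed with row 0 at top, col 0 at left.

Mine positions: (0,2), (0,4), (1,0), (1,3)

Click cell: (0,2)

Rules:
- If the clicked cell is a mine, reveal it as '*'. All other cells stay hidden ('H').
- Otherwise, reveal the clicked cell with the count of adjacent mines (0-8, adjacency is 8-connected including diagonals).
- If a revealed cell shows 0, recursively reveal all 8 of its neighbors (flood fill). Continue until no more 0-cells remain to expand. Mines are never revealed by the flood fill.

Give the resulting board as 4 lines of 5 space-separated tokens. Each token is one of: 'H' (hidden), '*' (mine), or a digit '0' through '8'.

H H * H H
H H H H H
H H H H H
H H H H H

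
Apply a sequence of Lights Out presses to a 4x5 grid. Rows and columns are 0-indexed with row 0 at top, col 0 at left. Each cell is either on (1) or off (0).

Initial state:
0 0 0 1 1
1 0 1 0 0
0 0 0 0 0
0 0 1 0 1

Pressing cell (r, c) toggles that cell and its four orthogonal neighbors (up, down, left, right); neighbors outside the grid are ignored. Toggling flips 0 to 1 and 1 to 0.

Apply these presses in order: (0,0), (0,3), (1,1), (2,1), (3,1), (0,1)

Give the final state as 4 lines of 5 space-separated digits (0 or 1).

Answer: 0 1 0 0 0
1 1 0 1 0
1 1 1 0 0
1 0 0 0 1

Derivation:
After press 1 at (0,0):
1 1 0 1 1
0 0 1 0 0
0 0 0 0 0
0 0 1 0 1

After press 2 at (0,3):
1 1 1 0 0
0 0 1 1 0
0 0 0 0 0
0 0 1 0 1

After press 3 at (1,1):
1 0 1 0 0
1 1 0 1 0
0 1 0 0 0
0 0 1 0 1

After press 4 at (2,1):
1 0 1 0 0
1 0 0 1 0
1 0 1 0 0
0 1 1 0 1

After press 5 at (3,1):
1 0 1 0 0
1 0 0 1 0
1 1 1 0 0
1 0 0 0 1

After press 6 at (0,1):
0 1 0 0 0
1 1 0 1 0
1 1 1 0 0
1 0 0 0 1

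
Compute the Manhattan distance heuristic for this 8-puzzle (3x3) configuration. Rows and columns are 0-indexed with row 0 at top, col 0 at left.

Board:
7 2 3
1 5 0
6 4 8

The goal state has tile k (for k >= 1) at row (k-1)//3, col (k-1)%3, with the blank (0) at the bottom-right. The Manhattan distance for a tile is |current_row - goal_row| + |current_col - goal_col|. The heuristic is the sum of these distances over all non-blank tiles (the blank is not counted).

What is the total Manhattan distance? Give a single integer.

Tile 7: at (0,0), goal (2,0), distance |0-2|+|0-0| = 2
Tile 2: at (0,1), goal (0,1), distance |0-0|+|1-1| = 0
Tile 3: at (0,2), goal (0,2), distance |0-0|+|2-2| = 0
Tile 1: at (1,0), goal (0,0), distance |1-0|+|0-0| = 1
Tile 5: at (1,1), goal (1,1), distance |1-1|+|1-1| = 0
Tile 6: at (2,0), goal (1,2), distance |2-1|+|0-2| = 3
Tile 4: at (2,1), goal (1,0), distance |2-1|+|1-0| = 2
Tile 8: at (2,2), goal (2,1), distance |2-2|+|2-1| = 1
Sum: 2 + 0 + 0 + 1 + 0 + 3 + 2 + 1 = 9

Answer: 9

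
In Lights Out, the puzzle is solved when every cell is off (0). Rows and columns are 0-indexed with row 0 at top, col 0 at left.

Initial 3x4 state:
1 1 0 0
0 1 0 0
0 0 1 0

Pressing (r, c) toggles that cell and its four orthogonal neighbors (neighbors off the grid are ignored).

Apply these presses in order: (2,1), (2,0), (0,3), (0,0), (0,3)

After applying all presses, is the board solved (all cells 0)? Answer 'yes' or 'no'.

After press 1 at (2,1):
1 1 0 0
0 0 0 0
1 1 0 0

After press 2 at (2,0):
1 1 0 0
1 0 0 0
0 0 0 0

After press 3 at (0,3):
1 1 1 1
1 0 0 1
0 0 0 0

After press 4 at (0,0):
0 0 1 1
0 0 0 1
0 0 0 0

After press 5 at (0,3):
0 0 0 0
0 0 0 0
0 0 0 0

Lights still on: 0

Answer: yes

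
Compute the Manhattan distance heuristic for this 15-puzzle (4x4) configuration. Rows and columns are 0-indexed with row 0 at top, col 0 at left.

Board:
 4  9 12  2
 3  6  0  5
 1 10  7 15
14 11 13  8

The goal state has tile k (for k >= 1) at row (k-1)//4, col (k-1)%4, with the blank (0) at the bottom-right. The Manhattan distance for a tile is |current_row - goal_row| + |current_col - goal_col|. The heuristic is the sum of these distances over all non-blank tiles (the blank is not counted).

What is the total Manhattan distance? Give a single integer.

Tile 4: at (0,0), goal (0,3), distance |0-0|+|0-3| = 3
Tile 9: at (0,1), goal (2,0), distance |0-2|+|1-0| = 3
Tile 12: at (0,2), goal (2,3), distance |0-2|+|2-3| = 3
Tile 2: at (0,3), goal (0,1), distance |0-0|+|3-1| = 2
Tile 3: at (1,0), goal (0,2), distance |1-0|+|0-2| = 3
Tile 6: at (1,1), goal (1,1), distance |1-1|+|1-1| = 0
Tile 5: at (1,3), goal (1,0), distance |1-1|+|3-0| = 3
Tile 1: at (2,0), goal (0,0), distance |2-0|+|0-0| = 2
Tile 10: at (2,1), goal (2,1), distance |2-2|+|1-1| = 0
Tile 7: at (2,2), goal (1,2), distance |2-1|+|2-2| = 1
Tile 15: at (2,3), goal (3,2), distance |2-3|+|3-2| = 2
Tile 14: at (3,0), goal (3,1), distance |3-3|+|0-1| = 1
Tile 11: at (3,1), goal (2,2), distance |3-2|+|1-2| = 2
Tile 13: at (3,2), goal (3,0), distance |3-3|+|2-0| = 2
Tile 8: at (3,3), goal (1,3), distance |3-1|+|3-3| = 2
Sum: 3 + 3 + 3 + 2 + 3 + 0 + 3 + 2 + 0 + 1 + 2 + 1 + 2 + 2 + 2 = 29

Answer: 29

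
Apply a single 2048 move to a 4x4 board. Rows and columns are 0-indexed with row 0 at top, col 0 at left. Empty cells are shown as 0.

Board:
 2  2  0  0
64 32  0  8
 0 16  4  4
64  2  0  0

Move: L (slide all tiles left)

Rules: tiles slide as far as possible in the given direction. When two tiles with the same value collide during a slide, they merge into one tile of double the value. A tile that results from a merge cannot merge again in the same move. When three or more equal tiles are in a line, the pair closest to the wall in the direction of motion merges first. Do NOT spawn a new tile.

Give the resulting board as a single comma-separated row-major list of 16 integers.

Slide left:
row 0: [2, 2, 0, 0] -> [4, 0, 0, 0]
row 1: [64, 32, 0, 8] -> [64, 32, 8, 0]
row 2: [0, 16, 4, 4] -> [16, 8, 0, 0]
row 3: [64, 2, 0, 0] -> [64, 2, 0, 0]

Answer: 4, 0, 0, 0, 64, 32, 8, 0, 16, 8, 0, 0, 64, 2, 0, 0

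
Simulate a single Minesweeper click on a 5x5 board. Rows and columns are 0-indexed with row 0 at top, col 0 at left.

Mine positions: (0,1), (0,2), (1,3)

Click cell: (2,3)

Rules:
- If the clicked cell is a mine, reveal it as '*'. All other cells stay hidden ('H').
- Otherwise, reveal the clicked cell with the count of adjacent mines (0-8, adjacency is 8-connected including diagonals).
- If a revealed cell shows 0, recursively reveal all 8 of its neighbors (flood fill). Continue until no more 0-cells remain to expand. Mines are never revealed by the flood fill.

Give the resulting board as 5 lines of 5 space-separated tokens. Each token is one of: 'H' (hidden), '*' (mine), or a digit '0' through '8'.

H H H H H
H H H H H
H H H 1 H
H H H H H
H H H H H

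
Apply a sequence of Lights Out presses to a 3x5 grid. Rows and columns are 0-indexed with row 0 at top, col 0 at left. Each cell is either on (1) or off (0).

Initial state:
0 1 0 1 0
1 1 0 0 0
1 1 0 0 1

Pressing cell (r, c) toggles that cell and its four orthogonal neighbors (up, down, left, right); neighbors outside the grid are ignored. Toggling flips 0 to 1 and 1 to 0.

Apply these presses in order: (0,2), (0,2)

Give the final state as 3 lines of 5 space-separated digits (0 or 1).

Answer: 0 1 0 1 0
1 1 0 0 0
1 1 0 0 1

Derivation:
After press 1 at (0,2):
0 0 1 0 0
1 1 1 0 0
1 1 0 0 1

After press 2 at (0,2):
0 1 0 1 0
1 1 0 0 0
1 1 0 0 1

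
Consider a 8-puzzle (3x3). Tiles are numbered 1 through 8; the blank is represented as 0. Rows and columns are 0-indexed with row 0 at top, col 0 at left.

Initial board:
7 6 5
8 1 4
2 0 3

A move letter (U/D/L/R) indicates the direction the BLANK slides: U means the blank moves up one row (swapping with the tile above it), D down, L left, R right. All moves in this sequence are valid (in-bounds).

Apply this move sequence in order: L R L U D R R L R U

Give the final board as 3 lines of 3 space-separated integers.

After move 1 (L):
7 6 5
8 1 4
0 2 3

After move 2 (R):
7 6 5
8 1 4
2 0 3

After move 3 (L):
7 6 5
8 1 4
0 2 3

After move 4 (U):
7 6 5
0 1 4
8 2 3

After move 5 (D):
7 6 5
8 1 4
0 2 3

After move 6 (R):
7 6 5
8 1 4
2 0 3

After move 7 (R):
7 6 5
8 1 4
2 3 0

After move 8 (L):
7 6 5
8 1 4
2 0 3

After move 9 (R):
7 6 5
8 1 4
2 3 0

After move 10 (U):
7 6 5
8 1 0
2 3 4

Answer: 7 6 5
8 1 0
2 3 4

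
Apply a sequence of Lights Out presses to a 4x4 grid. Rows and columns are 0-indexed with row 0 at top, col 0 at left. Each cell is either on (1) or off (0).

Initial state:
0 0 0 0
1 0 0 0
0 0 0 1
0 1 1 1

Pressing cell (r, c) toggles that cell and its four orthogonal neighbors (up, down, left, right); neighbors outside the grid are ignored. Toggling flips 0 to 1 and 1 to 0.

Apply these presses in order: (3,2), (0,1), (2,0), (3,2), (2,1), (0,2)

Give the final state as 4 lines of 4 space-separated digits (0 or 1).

Answer: 1 0 0 1
0 0 1 0
0 0 1 1
1 0 1 1

Derivation:
After press 1 at (3,2):
0 0 0 0
1 0 0 0
0 0 1 1
0 0 0 0

After press 2 at (0,1):
1 1 1 0
1 1 0 0
0 0 1 1
0 0 0 0

After press 3 at (2,0):
1 1 1 0
0 1 0 0
1 1 1 1
1 0 0 0

After press 4 at (3,2):
1 1 1 0
0 1 0 0
1 1 0 1
1 1 1 1

After press 5 at (2,1):
1 1 1 0
0 0 0 0
0 0 1 1
1 0 1 1

After press 6 at (0,2):
1 0 0 1
0 0 1 0
0 0 1 1
1 0 1 1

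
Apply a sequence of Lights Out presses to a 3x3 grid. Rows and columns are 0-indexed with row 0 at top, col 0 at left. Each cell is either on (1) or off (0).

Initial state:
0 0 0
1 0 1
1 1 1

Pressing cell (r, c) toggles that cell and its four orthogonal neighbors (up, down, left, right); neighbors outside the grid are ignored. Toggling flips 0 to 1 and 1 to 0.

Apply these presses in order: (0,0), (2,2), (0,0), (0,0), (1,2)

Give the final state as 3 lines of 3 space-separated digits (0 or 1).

After press 1 at (0,0):
1 1 0
0 0 1
1 1 1

After press 2 at (2,2):
1 1 0
0 0 0
1 0 0

After press 3 at (0,0):
0 0 0
1 0 0
1 0 0

After press 4 at (0,0):
1 1 0
0 0 0
1 0 0

After press 5 at (1,2):
1 1 1
0 1 1
1 0 1

Answer: 1 1 1
0 1 1
1 0 1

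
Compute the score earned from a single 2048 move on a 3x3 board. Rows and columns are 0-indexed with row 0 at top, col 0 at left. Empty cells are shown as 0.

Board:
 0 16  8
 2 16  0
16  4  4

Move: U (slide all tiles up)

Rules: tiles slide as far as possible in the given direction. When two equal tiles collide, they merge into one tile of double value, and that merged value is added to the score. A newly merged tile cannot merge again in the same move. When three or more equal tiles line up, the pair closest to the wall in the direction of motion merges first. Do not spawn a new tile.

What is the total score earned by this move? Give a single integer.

Slide up:
col 0: [0, 2, 16] -> [2, 16, 0]  score +0 (running 0)
col 1: [16, 16, 4] -> [32, 4, 0]  score +32 (running 32)
col 2: [8, 0, 4] -> [8, 4, 0]  score +0 (running 32)
Board after move:
 2 32  8
16  4  4
 0  0  0

Answer: 32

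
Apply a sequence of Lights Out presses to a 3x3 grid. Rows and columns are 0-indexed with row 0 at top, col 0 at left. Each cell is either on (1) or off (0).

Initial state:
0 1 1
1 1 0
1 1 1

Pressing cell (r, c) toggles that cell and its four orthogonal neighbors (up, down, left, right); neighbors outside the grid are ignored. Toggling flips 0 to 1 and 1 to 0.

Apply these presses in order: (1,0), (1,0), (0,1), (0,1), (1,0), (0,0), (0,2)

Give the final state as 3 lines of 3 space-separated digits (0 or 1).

Answer: 0 1 0
1 0 1
0 1 1

Derivation:
After press 1 at (1,0):
1 1 1
0 0 0
0 1 1

After press 2 at (1,0):
0 1 1
1 1 0
1 1 1

After press 3 at (0,1):
1 0 0
1 0 0
1 1 1

After press 4 at (0,1):
0 1 1
1 1 0
1 1 1

After press 5 at (1,0):
1 1 1
0 0 0
0 1 1

After press 6 at (0,0):
0 0 1
1 0 0
0 1 1

After press 7 at (0,2):
0 1 0
1 0 1
0 1 1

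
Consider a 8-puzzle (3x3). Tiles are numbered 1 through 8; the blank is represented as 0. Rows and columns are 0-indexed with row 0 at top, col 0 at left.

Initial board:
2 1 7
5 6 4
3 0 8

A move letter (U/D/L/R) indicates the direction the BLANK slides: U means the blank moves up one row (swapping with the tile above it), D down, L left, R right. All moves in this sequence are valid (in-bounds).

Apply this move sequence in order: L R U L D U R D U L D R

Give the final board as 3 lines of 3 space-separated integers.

Answer: 2 1 7
3 5 4
6 0 8

Derivation:
After move 1 (L):
2 1 7
5 6 4
0 3 8

After move 2 (R):
2 1 7
5 6 4
3 0 8

After move 3 (U):
2 1 7
5 0 4
3 6 8

After move 4 (L):
2 1 7
0 5 4
3 6 8

After move 5 (D):
2 1 7
3 5 4
0 6 8

After move 6 (U):
2 1 7
0 5 4
3 6 8

After move 7 (R):
2 1 7
5 0 4
3 6 8

After move 8 (D):
2 1 7
5 6 4
3 0 8

After move 9 (U):
2 1 7
5 0 4
3 6 8

After move 10 (L):
2 1 7
0 5 4
3 6 8

After move 11 (D):
2 1 7
3 5 4
0 6 8

After move 12 (R):
2 1 7
3 5 4
6 0 8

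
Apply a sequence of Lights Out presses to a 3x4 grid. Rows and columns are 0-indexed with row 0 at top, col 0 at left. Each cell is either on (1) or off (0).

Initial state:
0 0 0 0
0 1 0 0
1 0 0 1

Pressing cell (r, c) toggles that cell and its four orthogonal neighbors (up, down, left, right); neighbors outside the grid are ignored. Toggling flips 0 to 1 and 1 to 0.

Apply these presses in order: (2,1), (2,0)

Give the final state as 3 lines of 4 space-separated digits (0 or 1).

Answer: 0 0 0 0
1 0 0 0
1 0 1 1

Derivation:
After press 1 at (2,1):
0 0 0 0
0 0 0 0
0 1 1 1

After press 2 at (2,0):
0 0 0 0
1 0 0 0
1 0 1 1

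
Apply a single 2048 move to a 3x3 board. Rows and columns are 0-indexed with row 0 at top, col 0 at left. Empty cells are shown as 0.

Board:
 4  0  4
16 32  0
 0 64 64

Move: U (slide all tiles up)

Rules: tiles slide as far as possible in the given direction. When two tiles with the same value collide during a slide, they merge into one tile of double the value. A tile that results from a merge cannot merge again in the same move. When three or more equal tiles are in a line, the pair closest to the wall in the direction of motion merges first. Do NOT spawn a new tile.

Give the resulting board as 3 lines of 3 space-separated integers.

Answer:  4 32  4
16 64 64
 0  0  0

Derivation:
Slide up:
col 0: [4, 16, 0] -> [4, 16, 0]
col 1: [0, 32, 64] -> [32, 64, 0]
col 2: [4, 0, 64] -> [4, 64, 0]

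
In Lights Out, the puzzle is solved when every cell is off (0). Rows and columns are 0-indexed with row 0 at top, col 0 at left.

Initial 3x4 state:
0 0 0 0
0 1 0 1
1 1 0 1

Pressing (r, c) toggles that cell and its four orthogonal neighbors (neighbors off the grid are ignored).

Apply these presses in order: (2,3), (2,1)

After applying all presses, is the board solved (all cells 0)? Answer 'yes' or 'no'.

Answer: yes

Derivation:
After press 1 at (2,3):
0 0 0 0
0 1 0 0
1 1 1 0

After press 2 at (2,1):
0 0 0 0
0 0 0 0
0 0 0 0

Lights still on: 0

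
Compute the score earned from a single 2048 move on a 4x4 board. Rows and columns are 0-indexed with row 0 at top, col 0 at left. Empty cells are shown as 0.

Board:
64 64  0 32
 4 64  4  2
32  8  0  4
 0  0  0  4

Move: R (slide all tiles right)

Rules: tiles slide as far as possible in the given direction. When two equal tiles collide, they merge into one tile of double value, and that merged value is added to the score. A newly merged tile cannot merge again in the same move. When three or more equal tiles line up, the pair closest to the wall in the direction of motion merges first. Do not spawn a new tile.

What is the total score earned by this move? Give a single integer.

Answer: 128

Derivation:
Slide right:
row 0: [64, 64, 0, 32] -> [0, 0, 128, 32]  score +128 (running 128)
row 1: [4, 64, 4, 2] -> [4, 64, 4, 2]  score +0 (running 128)
row 2: [32, 8, 0, 4] -> [0, 32, 8, 4]  score +0 (running 128)
row 3: [0, 0, 0, 4] -> [0, 0, 0, 4]  score +0 (running 128)
Board after move:
  0   0 128  32
  4  64   4   2
  0  32   8   4
  0   0   0   4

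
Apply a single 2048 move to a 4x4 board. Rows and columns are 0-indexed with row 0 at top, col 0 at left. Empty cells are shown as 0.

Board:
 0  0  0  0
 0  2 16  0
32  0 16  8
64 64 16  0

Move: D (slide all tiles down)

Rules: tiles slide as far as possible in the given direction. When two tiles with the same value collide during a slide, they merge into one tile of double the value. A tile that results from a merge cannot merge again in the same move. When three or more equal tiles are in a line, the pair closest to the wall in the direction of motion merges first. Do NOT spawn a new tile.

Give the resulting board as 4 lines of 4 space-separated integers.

Slide down:
col 0: [0, 0, 32, 64] -> [0, 0, 32, 64]
col 1: [0, 2, 0, 64] -> [0, 0, 2, 64]
col 2: [0, 16, 16, 16] -> [0, 0, 16, 32]
col 3: [0, 0, 8, 0] -> [0, 0, 0, 8]

Answer:  0  0  0  0
 0  0  0  0
32  2 16  0
64 64 32  8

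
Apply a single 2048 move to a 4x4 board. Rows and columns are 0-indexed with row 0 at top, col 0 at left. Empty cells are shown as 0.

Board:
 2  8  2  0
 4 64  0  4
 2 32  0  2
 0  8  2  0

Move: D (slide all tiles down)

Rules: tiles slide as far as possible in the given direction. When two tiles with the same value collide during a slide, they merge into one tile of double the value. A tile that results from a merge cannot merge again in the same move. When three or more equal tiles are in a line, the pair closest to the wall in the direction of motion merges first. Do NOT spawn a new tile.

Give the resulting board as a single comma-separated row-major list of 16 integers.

Answer: 0, 8, 0, 0, 2, 64, 0, 0, 4, 32, 0, 4, 2, 8, 4, 2

Derivation:
Slide down:
col 0: [2, 4, 2, 0] -> [0, 2, 4, 2]
col 1: [8, 64, 32, 8] -> [8, 64, 32, 8]
col 2: [2, 0, 0, 2] -> [0, 0, 0, 4]
col 3: [0, 4, 2, 0] -> [0, 0, 4, 2]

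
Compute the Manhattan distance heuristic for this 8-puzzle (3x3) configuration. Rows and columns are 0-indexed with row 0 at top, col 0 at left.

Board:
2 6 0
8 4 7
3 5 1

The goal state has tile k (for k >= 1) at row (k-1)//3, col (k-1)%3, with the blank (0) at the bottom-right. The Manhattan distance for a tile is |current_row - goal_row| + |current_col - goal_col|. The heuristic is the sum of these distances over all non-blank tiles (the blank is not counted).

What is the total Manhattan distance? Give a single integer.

Answer: 18

Derivation:
Tile 2: at (0,0), goal (0,1), distance |0-0|+|0-1| = 1
Tile 6: at (0,1), goal (1,2), distance |0-1|+|1-2| = 2
Tile 8: at (1,0), goal (2,1), distance |1-2|+|0-1| = 2
Tile 4: at (1,1), goal (1,0), distance |1-1|+|1-0| = 1
Tile 7: at (1,2), goal (2,0), distance |1-2|+|2-0| = 3
Tile 3: at (2,0), goal (0,2), distance |2-0|+|0-2| = 4
Tile 5: at (2,1), goal (1,1), distance |2-1|+|1-1| = 1
Tile 1: at (2,2), goal (0,0), distance |2-0|+|2-0| = 4
Sum: 1 + 2 + 2 + 1 + 3 + 4 + 1 + 4 = 18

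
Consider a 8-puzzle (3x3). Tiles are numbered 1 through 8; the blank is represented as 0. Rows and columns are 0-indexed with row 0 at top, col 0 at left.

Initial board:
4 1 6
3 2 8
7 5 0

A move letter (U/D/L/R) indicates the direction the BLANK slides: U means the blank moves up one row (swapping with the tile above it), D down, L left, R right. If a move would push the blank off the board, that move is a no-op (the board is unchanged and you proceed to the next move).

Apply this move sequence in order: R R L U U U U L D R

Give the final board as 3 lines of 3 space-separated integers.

Answer: 3 4 6
1 0 8
7 2 5

Derivation:
After move 1 (R):
4 1 6
3 2 8
7 5 0

After move 2 (R):
4 1 6
3 2 8
7 5 0

After move 3 (L):
4 1 6
3 2 8
7 0 5

After move 4 (U):
4 1 6
3 0 8
7 2 5

After move 5 (U):
4 0 6
3 1 8
7 2 5

After move 6 (U):
4 0 6
3 1 8
7 2 5

After move 7 (U):
4 0 6
3 1 8
7 2 5

After move 8 (L):
0 4 6
3 1 8
7 2 5

After move 9 (D):
3 4 6
0 1 8
7 2 5

After move 10 (R):
3 4 6
1 0 8
7 2 5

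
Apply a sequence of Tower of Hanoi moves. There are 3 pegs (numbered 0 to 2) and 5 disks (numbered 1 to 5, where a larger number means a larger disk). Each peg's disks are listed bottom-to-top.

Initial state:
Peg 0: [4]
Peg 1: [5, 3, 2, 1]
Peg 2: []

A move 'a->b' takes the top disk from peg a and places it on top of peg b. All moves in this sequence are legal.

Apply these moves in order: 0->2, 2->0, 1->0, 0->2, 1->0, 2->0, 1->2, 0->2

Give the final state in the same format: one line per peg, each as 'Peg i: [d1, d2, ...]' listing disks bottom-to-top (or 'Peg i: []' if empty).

After move 1 (0->2):
Peg 0: []
Peg 1: [5, 3, 2, 1]
Peg 2: [4]

After move 2 (2->0):
Peg 0: [4]
Peg 1: [5, 3, 2, 1]
Peg 2: []

After move 3 (1->0):
Peg 0: [4, 1]
Peg 1: [5, 3, 2]
Peg 2: []

After move 4 (0->2):
Peg 0: [4]
Peg 1: [5, 3, 2]
Peg 2: [1]

After move 5 (1->0):
Peg 0: [4, 2]
Peg 1: [5, 3]
Peg 2: [1]

After move 6 (2->0):
Peg 0: [4, 2, 1]
Peg 1: [5, 3]
Peg 2: []

After move 7 (1->2):
Peg 0: [4, 2, 1]
Peg 1: [5]
Peg 2: [3]

After move 8 (0->2):
Peg 0: [4, 2]
Peg 1: [5]
Peg 2: [3, 1]

Answer: Peg 0: [4, 2]
Peg 1: [5]
Peg 2: [3, 1]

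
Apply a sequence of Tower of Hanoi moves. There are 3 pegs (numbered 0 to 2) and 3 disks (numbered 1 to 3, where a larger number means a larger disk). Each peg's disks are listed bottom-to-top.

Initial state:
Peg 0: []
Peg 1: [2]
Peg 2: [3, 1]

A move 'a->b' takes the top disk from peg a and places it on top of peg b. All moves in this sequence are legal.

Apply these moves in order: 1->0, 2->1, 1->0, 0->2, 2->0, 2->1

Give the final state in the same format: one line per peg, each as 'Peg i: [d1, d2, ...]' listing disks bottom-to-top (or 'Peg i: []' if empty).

After move 1 (1->0):
Peg 0: [2]
Peg 1: []
Peg 2: [3, 1]

After move 2 (2->1):
Peg 0: [2]
Peg 1: [1]
Peg 2: [3]

After move 3 (1->0):
Peg 0: [2, 1]
Peg 1: []
Peg 2: [3]

After move 4 (0->2):
Peg 0: [2]
Peg 1: []
Peg 2: [3, 1]

After move 5 (2->0):
Peg 0: [2, 1]
Peg 1: []
Peg 2: [3]

After move 6 (2->1):
Peg 0: [2, 1]
Peg 1: [3]
Peg 2: []

Answer: Peg 0: [2, 1]
Peg 1: [3]
Peg 2: []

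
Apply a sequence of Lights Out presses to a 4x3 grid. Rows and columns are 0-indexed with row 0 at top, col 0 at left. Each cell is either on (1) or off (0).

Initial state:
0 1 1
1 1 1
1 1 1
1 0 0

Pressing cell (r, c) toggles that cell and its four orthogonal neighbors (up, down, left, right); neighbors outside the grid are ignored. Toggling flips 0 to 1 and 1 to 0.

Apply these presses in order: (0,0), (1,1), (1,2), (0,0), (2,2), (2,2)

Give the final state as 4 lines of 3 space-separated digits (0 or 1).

After press 1 at (0,0):
1 0 1
0 1 1
1 1 1
1 0 0

After press 2 at (1,1):
1 1 1
1 0 0
1 0 1
1 0 0

After press 3 at (1,2):
1 1 0
1 1 1
1 0 0
1 0 0

After press 4 at (0,0):
0 0 0
0 1 1
1 0 0
1 0 0

After press 5 at (2,2):
0 0 0
0 1 0
1 1 1
1 0 1

After press 6 at (2,2):
0 0 0
0 1 1
1 0 0
1 0 0

Answer: 0 0 0
0 1 1
1 0 0
1 0 0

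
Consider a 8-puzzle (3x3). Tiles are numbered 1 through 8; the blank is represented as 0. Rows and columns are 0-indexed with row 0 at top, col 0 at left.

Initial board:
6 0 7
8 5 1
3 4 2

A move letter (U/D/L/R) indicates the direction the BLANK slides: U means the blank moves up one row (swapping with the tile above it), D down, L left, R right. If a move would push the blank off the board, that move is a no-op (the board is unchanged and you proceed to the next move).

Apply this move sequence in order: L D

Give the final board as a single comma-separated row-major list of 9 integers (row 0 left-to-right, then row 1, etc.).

Answer: 8, 6, 7, 0, 5, 1, 3, 4, 2

Derivation:
After move 1 (L):
0 6 7
8 5 1
3 4 2

After move 2 (D):
8 6 7
0 5 1
3 4 2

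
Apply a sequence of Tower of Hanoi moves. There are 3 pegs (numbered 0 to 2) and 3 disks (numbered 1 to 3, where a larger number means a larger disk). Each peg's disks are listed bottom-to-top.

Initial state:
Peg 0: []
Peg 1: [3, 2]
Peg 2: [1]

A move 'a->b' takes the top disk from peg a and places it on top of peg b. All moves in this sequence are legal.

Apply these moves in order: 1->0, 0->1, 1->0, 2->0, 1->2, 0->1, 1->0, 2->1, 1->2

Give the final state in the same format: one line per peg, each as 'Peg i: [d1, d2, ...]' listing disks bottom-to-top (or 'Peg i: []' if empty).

After move 1 (1->0):
Peg 0: [2]
Peg 1: [3]
Peg 2: [1]

After move 2 (0->1):
Peg 0: []
Peg 1: [3, 2]
Peg 2: [1]

After move 3 (1->0):
Peg 0: [2]
Peg 1: [3]
Peg 2: [1]

After move 4 (2->0):
Peg 0: [2, 1]
Peg 1: [3]
Peg 2: []

After move 5 (1->2):
Peg 0: [2, 1]
Peg 1: []
Peg 2: [3]

After move 6 (0->1):
Peg 0: [2]
Peg 1: [1]
Peg 2: [3]

After move 7 (1->0):
Peg 0: [2, 1]
Peg 1: []
Peg 2: [3]

After move 8 (2->1):
Peg 0: [2, 1]
Peg 1: [3]
Peg 2: []

After move 9 (1->2):
Peg 0: [2, 1]
Peg 1: []
Peg 2: [3]

Answer: Peg 0: [2, 1]
Peg 1: []
Peg 2: [3]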